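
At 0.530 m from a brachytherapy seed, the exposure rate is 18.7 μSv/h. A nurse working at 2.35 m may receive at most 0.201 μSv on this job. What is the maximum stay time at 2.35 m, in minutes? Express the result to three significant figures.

12.7 min

By the inverse-square law, rate at 2.35 m:
18.7 × (0.530/2.35)² = 18.7 × 0.05086 = 0.9511 μSv/h.
Stay time = 0.201 μSv ÷ 0.9511 μSv/h = 0.2113 h = 12.68 min.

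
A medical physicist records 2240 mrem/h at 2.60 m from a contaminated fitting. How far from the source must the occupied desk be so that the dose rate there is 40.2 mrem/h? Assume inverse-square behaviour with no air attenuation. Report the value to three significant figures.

19.4 m

Since intensity falls as 1/r², d₂ = d₁·√(I₁/I₂).
I₁/I₂ = 2240/40.2 = 55.72, so d₂ = 2.60 × √55.72 = 19.41 m.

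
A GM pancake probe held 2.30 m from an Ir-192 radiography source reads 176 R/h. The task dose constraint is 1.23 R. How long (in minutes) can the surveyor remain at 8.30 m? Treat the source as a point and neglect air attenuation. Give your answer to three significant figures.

By the inverse-square law, rate at 8.30 m:
(2.30/8.30)² = 0.07679, so 176 × 0.07679 = 13.52 R/h.
Stay time = 1.23 R ÷ 13.52 R/h = 0.09098 h = 5.459 min.

5.46 min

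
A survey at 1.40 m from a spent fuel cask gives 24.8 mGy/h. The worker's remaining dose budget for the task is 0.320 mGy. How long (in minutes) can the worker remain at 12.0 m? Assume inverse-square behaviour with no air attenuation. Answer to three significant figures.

56.9 min

Intensity scales as (d₁/d₂)², so rate at 12.0 m:
(1.40/12.0)² = 0.01361, so 24.8 × 0.01361 = 0.3375 mGy/h.
Stay time = 0.320 mGy ÷ 0.3375 mGy/h = 0.9481 h = 56.89 min.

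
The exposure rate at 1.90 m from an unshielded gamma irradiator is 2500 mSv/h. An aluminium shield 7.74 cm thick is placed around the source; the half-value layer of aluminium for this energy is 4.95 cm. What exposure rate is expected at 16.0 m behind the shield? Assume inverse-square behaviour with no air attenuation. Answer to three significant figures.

Distance alone: (1.90/16.0)² = 0.01410, so 2500 × 0.01410 = 35.25 mSv/h.
Shield: 7.74/4.95 = 1.564 half-value layers → attenuation 2^(−1.564) = 0.3382.
Combined: 35.25 × 0.3382 = 11.92 mSv/h.

11.9 mSv/h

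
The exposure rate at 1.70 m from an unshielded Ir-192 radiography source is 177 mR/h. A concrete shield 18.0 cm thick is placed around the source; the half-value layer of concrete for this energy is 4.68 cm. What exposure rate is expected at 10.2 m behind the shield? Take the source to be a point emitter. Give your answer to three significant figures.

0.342 mR/h

Distance alone: (1.70/10.2)² = 0.02778, so 177 × 0.02778 = 4.917 mR/h.
Shield: 18.0/4.68 = 3.846 half-value layers → attenuation 2^(−3.846) = 0.06954.
Combined: 4.917 × 0.06954 = 0.3419 mR/h.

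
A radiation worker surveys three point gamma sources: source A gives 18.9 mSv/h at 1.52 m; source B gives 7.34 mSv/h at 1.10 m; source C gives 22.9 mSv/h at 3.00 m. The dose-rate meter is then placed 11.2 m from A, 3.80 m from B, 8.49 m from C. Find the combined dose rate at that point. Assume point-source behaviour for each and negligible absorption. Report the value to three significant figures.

3.82 mSv/h

By superposition, sum each source's inverse-square contribution:
A: 18.9 × (1.52/11.2)² = 0.3481 mSv/h
B: 7.34 × (1.10/3.80)² = 0.6151 mSv/h
C: 22.9 × (3.00/8.49)² = 2.859 mSv/h
Total = 0.3481 + 0.6151 + 2.859 = 3.822 mSv/h.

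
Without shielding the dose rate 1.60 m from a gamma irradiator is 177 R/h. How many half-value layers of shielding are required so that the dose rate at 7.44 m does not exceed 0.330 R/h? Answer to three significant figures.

4.63 half-value layers

At 7.44 m, distance alone gives 177 × (1.60/7.44)² = 177 × 0.04625 = 8.186 R/h.
Further attenuation needed: 8.186/0.330 = 24.81.
n = log₂(24.81) = 4.633 half-value layers.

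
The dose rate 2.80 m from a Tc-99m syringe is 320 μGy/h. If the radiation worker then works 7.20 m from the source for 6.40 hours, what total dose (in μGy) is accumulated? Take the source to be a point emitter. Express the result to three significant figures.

By the inverse-square law, rate at 7.20 m:
(2.80/7.20)² = 0.1512, so 320 × 0.1512 = 48.38 μGy/h.
Dose = rate × time = 48.38 μGy/h × 6.400 h = 309.6 μGy.

310 μGy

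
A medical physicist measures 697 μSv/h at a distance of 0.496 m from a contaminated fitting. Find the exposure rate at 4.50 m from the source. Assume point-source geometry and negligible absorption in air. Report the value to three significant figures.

8.47 μSv/h

Intensity scales as (d₁/d₂)², so the rate at 4.50 m is
697 × (0.496/4.50)² = 697 × 0.01215 = 8.469 μSv/h.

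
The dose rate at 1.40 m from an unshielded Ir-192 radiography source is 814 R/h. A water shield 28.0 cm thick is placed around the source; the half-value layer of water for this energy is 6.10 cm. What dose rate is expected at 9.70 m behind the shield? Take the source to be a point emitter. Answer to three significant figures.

0.704 R/h

Distance alone: (1.40/9.70)² = 0.02083, so 814 × 0.02083 = 16.96 R/h.
Shield: 28.0/6.10 = 4.590 half-value layers → attenuation 2^(−4.590) = 0.04152.
Combined: 16.96 × 0.04152 = 0.7042 R/h.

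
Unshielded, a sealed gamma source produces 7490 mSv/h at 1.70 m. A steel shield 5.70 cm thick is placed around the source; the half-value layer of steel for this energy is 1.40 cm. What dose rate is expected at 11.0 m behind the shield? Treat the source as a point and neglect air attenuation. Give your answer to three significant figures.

10.6 mSv/h

Distance alone: 7490 × (1.70/11.0)² = 7490 × 0.02388 = 178.9 mSv/h.
Shield: 5.70/1.40 = 4.071 half-value layers → attenuation 2^(−4.071) = 0.05950.
Combined: 178.9 × 0.05950 = 10.64 mSv/h.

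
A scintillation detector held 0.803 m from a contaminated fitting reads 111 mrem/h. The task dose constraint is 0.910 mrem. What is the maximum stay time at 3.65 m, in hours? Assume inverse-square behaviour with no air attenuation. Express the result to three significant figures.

Since intensity falls as 1/r², rate at 3.65 m:
111 × (0.803/3.65)² = 111 × 0.04840 = 5.372 mrem/h.
Stay time = 0.910 mrem ÷ 5.372 mrem/h = 0.1694 h.

0.169 h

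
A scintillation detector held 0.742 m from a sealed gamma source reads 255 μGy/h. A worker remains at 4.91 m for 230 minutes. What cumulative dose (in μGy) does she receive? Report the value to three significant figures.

22.3 μGy

Applying the 1/r² law, rate at 4.91 m:
255 × (0.742/4.91)² = 255 × 0.02284 = 5.824 μGy/h.
Dose = rate × time = 5.824 μGy/h × 3.833 h = 22.32 μGy.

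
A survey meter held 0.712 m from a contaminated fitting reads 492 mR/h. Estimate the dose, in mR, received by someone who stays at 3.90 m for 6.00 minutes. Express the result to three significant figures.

1.64 mR

Using I₁d₁² = I₂d₂², rate at 3.90 m:
492 × (0.712/3.90)² = 492 × 0.03333 = 16.40 mR/h.
Dose = rate × time = 16.40 mR/h × 0.1000 h = 1.640 mR.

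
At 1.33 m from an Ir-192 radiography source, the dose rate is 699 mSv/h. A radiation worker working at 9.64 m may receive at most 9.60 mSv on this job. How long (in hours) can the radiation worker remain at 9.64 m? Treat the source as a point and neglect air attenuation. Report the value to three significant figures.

0.722 h

By the inverse-square law, rate at 9.64 m:
699 × (1.33/9.64)² = 699 × 0.01903 = 13.30 mSv/h.
Stay time = 9.60 mSv ÷ 13.30 mSv/h = 0.7218 h.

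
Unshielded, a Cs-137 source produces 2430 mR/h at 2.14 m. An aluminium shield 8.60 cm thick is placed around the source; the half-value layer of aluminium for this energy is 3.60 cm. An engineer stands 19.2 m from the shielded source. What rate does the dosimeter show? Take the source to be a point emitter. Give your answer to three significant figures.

5.76 mR/h

Distance alone: 2430 × (2.14/19.2)² = 2430 × 0.01242 = 30.18 mR/h.
Shield: 8.60/3.60 = 2.389 half-value layers → attenuation 2^(−2.389) = 0.1909.
Combined: 30.18 × 0.1909 = 5.761 mR/h.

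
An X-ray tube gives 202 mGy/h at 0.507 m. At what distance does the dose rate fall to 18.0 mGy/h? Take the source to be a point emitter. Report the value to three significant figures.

Applying the 1/r² law, d₂ = d₁·√(I₁/I₂).
I₁/I₂ = 202/18.0 = 11.22, so d₂ = 0.507 × √11.22 = 1.698 m.

1.70 m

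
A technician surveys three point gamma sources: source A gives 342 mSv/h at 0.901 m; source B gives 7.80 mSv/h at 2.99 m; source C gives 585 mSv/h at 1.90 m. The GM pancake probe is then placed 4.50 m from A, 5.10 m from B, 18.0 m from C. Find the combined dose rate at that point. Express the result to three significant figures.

22.9 mSv/h

Each source contributes Iᵢ·(dᵢ/rᵢ)²; contributions add.
A: 342 × (0.901/4.50)² = 13.71 mSv/h
B: 7.80 × (2.99/5.10)² = 2.681 mSv/h
C: 585 × (1.90/18.0)² = 6.518 mSv/h
Total = 13.71 + 2.681 + 6.518 = 22.91 mSv/h.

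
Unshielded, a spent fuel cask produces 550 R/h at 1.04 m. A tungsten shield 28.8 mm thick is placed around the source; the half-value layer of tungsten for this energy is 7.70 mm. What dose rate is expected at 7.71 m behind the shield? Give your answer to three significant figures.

0.749 R/h

Distance alone: 550 × (1.04/7.71)² = 550 × 0.01820 = 10.01 R/h.
Shield: 28.8/7.70 = 3.740 half-value layers → attenuation 2^(−3.740) = 0.07484.
Combined: 10.01 × 0.07484 = 0.7491 R/h.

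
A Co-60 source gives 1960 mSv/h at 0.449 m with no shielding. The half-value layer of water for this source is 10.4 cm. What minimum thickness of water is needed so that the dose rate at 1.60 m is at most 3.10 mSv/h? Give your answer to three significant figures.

58.6 cm

At 1.60 m, distance alone gives 1960 × (0.449/1.60)² = 1960 × 0.07875 = 154.3 mSv/h.
Further attenuation needed: 154.3/3.10 = 49.77.
n = log₂(49.77) = 5.637 half-value layers.
Thickness = 5.637 × 10.4 cm = 58.62 cm.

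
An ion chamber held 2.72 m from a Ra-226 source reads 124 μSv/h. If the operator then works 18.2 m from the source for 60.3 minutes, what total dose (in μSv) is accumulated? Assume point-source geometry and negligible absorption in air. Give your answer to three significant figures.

Using I₁d₁² = I₂d₂², rate at 18.2 m:
(2.72/18.2)² = 0.02234, so 124 × 0.02234 = 2.770 μSv/h.
Dose = rate × time = 2.770 μSv/h × 1.005 h = 2.784 μSv.

2.78 μSv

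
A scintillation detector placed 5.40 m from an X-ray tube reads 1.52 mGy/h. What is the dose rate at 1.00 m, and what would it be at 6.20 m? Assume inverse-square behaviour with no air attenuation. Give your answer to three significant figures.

44.3 mGy/h; 1.15 mGy/h

Using I₁d₁² = I₂d₂²,
At 1.00 m: (5.40/1.00)² = 29.16, so 1.52 × 29.16 = 44.32 mGy/h
At 6.20 m: (1.00/6.20)² = 0.02601, so 44.32 × 0.02601 = 1.153 mGy/h.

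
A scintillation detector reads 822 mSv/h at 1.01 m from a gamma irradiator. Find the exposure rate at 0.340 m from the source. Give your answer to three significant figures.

Intensity scales as (d₁/d₂)², so the rate at 0.340 m is
(1.01/0.340)² = 8.824, so 822 × 8.824 = 7253 mSv/h.

7250 mSv/h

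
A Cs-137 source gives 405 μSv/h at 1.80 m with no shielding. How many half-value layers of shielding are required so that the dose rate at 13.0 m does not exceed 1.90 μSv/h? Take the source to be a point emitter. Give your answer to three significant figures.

2.03 half-value layers

At 13.0 m, distance alone gives 405 × (1.80/13.0)² = 405 × 0.01917 = 7.764 μSv/h.
Further attenuation needed: 7.764/1.90 = 4.086.
n = log₂(4.086) = 2.031 half-value layers.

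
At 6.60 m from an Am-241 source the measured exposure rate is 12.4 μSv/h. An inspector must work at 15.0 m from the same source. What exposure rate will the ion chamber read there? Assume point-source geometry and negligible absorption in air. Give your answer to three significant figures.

2.40 μSv/h

By the inverse-square law, scaling from 6.60 m to 15.0 m:
12.4 × (6.60/15.0)² = 12.4 × 0.1936 = 2.401 μSv/h.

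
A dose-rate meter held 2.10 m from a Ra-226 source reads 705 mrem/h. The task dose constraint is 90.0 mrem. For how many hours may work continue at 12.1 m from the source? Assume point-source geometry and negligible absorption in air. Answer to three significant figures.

4.24 h

Using I₁d₁² = I₂d₂², rate at 12.1 m:
705 × (2.10/12.1)² = 705 × 0.03012 = 21.23 mrem/h.
Stay time = 90.0 mrem ÷ 21.23 mrem/h = 4.239 h.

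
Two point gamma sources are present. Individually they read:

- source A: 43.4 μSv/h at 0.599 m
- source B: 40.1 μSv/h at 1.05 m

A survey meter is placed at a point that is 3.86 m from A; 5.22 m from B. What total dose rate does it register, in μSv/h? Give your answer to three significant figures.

2.67 μSv/h

Each source contributes Iᵢ·(dᵢ/rᵢ)²; contributions add.
A: 43.4 × (0.599/3.86)² = 1.045 μSv/h
B: 40.1 × (1.05/5.22)² = 1.622 μSv/h
Total = 1.045 + 1.622 = 2.667 μSv/h.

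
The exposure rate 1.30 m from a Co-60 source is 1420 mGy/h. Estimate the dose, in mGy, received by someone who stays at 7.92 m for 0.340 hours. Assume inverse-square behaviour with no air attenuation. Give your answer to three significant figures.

Since intensity falls as 1/r², rate at 7.92 m:
(1.30/7.92)² = 0.02694, so 1420 × 0.02694 = 38.25 mGy/h.
Dose = rate × time = 38.25 mGy/h × 0.3400 h = 13.01 mGy.

13.0 mGy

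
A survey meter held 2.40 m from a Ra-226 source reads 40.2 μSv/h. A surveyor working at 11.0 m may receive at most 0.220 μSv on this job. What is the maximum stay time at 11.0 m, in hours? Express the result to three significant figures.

Since intensity falls as 1/r², rate at 11.0 m:
40.2 × (2.40/11.0)² = 40.2 × 0.04760 = 1.914 μSv/h.
Stay time = 0.220 μSv ÷ 1.914 μSv/h = 0.1149 h.

0.115 h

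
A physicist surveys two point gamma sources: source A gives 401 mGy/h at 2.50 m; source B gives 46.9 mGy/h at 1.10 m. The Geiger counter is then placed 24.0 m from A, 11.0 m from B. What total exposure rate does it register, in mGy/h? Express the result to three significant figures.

4.82 mGy/h

By superposition, sum each source's inverse-square contribution:
A: 401 × (2.50/24.0)² = 4.351 mGy/h
B: 46.9 × (1.10/11.0)² = 0.4690 mGy/h
Total = 4.351 + 0.4690 = 4.820 mGy/h.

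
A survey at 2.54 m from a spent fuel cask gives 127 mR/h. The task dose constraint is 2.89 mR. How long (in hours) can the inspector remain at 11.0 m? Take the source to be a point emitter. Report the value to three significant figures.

Using I₁d₁² = I₂d₂², rate at 11.0 m:
127 × (2.54/11.0)² = 127 × 0.05332 = 6.772 mR/h.
Stay time = 2.89 mR ÷ 6.772 mR/h = 0.4268 h.

0.427 h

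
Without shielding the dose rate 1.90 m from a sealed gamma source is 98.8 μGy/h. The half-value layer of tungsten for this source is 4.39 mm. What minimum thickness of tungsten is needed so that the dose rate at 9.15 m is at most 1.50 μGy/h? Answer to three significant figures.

6.61 mm

At 9.15 m, distance alone gives 98.8 × (1.90/9.15)² = 98.8 × 0.04312 = 4.260 μGy/h.
Further attenuation needed: 4.260/1.50 = 2.840.
n = log₂(2.840) = 1.506 half-value layers.
Thickness = 1.506 × 4.39 mm = 6.611 mm.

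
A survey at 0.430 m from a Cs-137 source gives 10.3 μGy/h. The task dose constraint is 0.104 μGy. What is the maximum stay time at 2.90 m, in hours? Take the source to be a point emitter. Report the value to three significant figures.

Using I₁d₁² = I₂d₂², rate at 2.90 m:
10.3 × (0.430/2.90)² = 10.3 × 0.02199 = 0.2265 μGy/h.
Stay time = 0.104 μGy ÷ 0.2265 μGy/h = 0.4592 h.

0.459 h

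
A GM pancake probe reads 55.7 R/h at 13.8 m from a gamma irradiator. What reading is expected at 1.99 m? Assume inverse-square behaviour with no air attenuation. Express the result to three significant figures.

Intensity scales as (d₁/d₂)², so the rate at 1.99 m is
55.7 × (13.8/1.99)² = 55.7 × 48.09 = 2679 R/h.

2680 R/h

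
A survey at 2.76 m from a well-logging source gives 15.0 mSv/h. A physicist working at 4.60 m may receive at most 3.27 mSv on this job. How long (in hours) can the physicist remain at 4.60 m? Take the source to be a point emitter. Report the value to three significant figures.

By the inverse-square law, rate at 4.60 m:
(2.76/4.60)² = 0.3600, so 15.0 × 0.3600 = 5.400 mSv/h.
Stay time = 3.27 mSv ÷ 5.400 mSv/h = 0.6056 h.

0.606 h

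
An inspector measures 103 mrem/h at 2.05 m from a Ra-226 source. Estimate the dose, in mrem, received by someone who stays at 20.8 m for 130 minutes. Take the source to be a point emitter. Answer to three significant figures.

2.17 mrem

Using I₁d₁² = I₂d₂², rate at 20.8 m:
(2.05/20.8)² = 0.009714, so 103 × 0.009714 = 1.001 mrem/h.
Dose = rate × time = 1.001 mrem/h × 2.167 h = 2.169 mrem.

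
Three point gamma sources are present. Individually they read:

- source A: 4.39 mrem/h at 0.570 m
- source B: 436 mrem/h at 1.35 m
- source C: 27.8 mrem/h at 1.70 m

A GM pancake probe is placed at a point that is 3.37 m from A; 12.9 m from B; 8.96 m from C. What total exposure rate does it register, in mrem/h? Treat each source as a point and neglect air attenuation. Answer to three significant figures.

5.90 mrem/h

Each source contributes Iᵢ·(dᵢ/rᵢ)²; contributions add.
A: 4.39 × (0.570/3.37)² = 0.1256 mrem/h
B: 436 × (1.35/12.9)² = 4.775 mrem/h
C: 27.8 × (1.70/8.96)² = 1.001 mrem/h
Total = 0.1256 + 4.775 + 1.001 = 5.902 mrem/h.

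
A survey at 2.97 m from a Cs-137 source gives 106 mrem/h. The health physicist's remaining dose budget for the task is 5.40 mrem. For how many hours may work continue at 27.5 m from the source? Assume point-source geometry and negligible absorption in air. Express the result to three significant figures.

4.37 h

Intensity scales as (d₁/d₂)², so rate at 27.5 m:
106 × (2.97/27.5)² = 106 × 0.01166 = 1.236 mrem/h.
Stay time = 5.40 mrem ÷ 1.236 mrem/h = 4.369 h.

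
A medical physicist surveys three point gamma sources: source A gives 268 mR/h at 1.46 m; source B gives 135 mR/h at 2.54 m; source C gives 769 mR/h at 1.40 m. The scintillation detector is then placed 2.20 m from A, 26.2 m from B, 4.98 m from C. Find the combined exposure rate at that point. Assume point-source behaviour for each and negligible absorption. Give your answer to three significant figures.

180 mR/h

Each source contributes Iᵢ·(dᵢ/rᵢ)²; contributions add.
A: 268 × (1.46/2.20)² = 118.0 mR/h
B: 135 × (2.54/26.2)² = 1.269 mR/h
C: 769 × (1.40/4.98)² = 60.77 mR/h
Total = 118.0 + 1.269 + 60.77 = 180.0 mR/h.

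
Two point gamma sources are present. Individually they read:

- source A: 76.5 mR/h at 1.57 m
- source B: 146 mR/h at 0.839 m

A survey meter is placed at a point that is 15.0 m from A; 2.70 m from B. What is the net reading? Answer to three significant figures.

14.9 mR/h

By superposition, sum each source's inverse-square contribution:
A: 76.5 × (1.57/15.0)² = 0.8381 mR/h
B: 146 × (0.839/2.70)² = 14.10 mR/h
Total = 0.8381 + 14.10 = 14.94 mR/h.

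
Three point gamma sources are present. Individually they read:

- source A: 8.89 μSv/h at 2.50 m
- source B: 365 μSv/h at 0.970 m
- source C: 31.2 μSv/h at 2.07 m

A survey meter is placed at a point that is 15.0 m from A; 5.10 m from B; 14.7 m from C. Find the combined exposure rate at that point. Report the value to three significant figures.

Each source contributes Iᵢ·(dᵢ/rᵢ)²; contributions add.
A: 8.89 × (2.50/15.0)² = 0.2469 μSv/h
B: 365 × (0.970/5.10)² = 13.20 μSv/h
C: 31.2 × (2.07/14.7)² = 0.6187 μSv/h
Total = 0.2469 + 13.20 + 0.6187 = 14.07 μSv/h.

14.1 μSv/h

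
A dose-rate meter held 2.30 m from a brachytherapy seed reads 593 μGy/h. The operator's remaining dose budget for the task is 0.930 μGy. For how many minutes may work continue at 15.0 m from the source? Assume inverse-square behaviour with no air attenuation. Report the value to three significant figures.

Since intensity falls as 1/r², rate at 15.0 m:
593 × (2.30/15.0)² = 593 × 0.02351 = 13.94 μGy/h.
Stay time = 0.930 μGy ÷ 13.94 μGy/h = 0.06671 h = 4.003 min.

4.00 min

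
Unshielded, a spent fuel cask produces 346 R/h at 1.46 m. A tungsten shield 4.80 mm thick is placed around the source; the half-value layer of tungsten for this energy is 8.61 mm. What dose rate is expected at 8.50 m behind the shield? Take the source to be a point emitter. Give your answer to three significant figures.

6.94 R/h

Distance alone: (1.46/8.50)² = 0.02950, so 346 × 0.02950 = 10.21 R/h.
Shield: 4.80/8.61 = 0.5575 half-value layers → attenuation 2^(−0.5575) = 0.6795.
Combined: 10.21 × 0.6795 = 6.938 R/h.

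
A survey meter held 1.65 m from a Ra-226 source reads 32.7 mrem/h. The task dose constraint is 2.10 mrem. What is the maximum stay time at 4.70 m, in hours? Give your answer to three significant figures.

0.521 h

Intensity scales as (d₁/d₂)², so rate at 4.70 m:
32.7 × (1.65/4.70)² = 32.7 × 0.1232 = 4.029 mrem/h.
Stay time = 2.10 mrem ÷ 4.029 mrem/h = 0.5212 h.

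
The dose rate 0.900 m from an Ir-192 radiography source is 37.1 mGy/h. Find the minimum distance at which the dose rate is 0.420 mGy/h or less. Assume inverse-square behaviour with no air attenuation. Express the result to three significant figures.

8.46 m

By the inverse-square law, d₂ = d₁·√(I₁/I₂).
I₁/I₂ = 37.1/0.420 = 88.33, so d₂ = 0.900 × √88.33 = 8.459 m.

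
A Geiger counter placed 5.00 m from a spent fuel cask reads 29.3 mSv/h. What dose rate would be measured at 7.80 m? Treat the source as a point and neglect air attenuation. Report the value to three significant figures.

12.0 mSv/h

Intensity scales as (d₁/d₂)², so scaling from 5.00 m to 7.80 m:
(5.00/7.80)² = 0.4109, so 29.3 × 0.4109 = 12.04 mSv/h.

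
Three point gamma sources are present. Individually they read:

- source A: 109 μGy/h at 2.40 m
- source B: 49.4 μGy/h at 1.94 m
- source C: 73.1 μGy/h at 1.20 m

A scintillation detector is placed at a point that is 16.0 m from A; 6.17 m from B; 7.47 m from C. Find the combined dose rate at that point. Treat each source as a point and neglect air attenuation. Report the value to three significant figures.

9.22 μGy/h

Each source contributes Iᵢ·(dᵢ/rᵢ)²; contributions add.
A: 109 × (2.40/16.0)² = 2.453 μGy/h
B: 49.4 × (1.94/6.17)² = 4.884 μGy/h
C: 73.1 × (1.20/7.47)² = 1.886 μGy/h
Total = 2.453 + 4.884 + 1.886 = 9.223 μGy/h.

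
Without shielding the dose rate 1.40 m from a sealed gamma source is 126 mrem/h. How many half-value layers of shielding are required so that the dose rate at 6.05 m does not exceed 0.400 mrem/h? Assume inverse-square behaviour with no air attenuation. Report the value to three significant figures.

4.08 half-value layers

At 6.05 m, distance alone gives (1.40/6.05)² = 0.05355, so 126 × 0.05355 = 6.747 mrem/h.
Further attenuation needed: 6.747/0.400 = 16.87.
n = log₂(16.87) = 4.076 half-value layers.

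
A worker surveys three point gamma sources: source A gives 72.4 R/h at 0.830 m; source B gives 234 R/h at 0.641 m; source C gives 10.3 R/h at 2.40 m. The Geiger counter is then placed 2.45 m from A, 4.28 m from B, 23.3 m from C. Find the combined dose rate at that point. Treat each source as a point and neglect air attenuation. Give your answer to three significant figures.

By superposition, sum each source's inverse-square contribution:
A: 72.4 × (0.830/2.45)² = 8.309 R/h
B: 234 × (0.641/4.28)² = 5.249 R/h
C: 10.3 × (2.40/23.3)² = 0.1093 R/h
Total = 8.309 + 5.249 + 0.1093 = 13.67 R/h.

13.7 R/h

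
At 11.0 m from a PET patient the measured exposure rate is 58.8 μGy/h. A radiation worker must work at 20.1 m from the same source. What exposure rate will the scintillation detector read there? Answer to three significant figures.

17.6 μGy/h

Using I₁d₁² = I₂d₂², scaling from 11.0 m to 20.1 m:
(11.0/20.1)² = 0.2995, so 58.8 × 0.2995 = 17.61 μGy/h.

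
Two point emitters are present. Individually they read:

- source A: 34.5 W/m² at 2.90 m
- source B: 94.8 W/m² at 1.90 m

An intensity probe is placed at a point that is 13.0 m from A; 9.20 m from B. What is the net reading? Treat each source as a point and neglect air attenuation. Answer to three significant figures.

5.76 W/m²

Each source contributes Iᵢ·(dᵢ/rᵢ)²; contributions add.
A: 34.5 × (2.90/13.0)² = 1.717 W/m²
B: 94.8 × (1.90/9.20)² = 4.043 W/m²
Total = 1.717 + 4.043 = 5.760 W/m².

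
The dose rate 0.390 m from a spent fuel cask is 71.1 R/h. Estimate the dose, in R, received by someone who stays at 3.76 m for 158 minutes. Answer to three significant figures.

2.01 R

Applying the 1/r² law, rate at 3.76 m:
(0.390/3.76)² = 0.01076, so 71.1 × 0.01076 = 0.7650 R/h.
Dose = rate × time = 0.7650 R/h × 2.633 h = 2.014 R.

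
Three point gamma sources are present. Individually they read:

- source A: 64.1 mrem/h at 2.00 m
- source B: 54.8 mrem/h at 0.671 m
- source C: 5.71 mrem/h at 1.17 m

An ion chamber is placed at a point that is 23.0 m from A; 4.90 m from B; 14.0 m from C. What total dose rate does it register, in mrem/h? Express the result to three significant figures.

1.55 mrem/h

By superposition, sum each source's inverse-square contribution:
A: 64.1 × (2.00/23.0)² = 0.4847 mrem/h
B: 54.8 × (0.671/4.90)² = 1.028 mrem/h
C: 5.71 × (1.17/14.0)² = 0.03988 mrem/h
Total = 0.4847 + 1.028 + 0.03988 = 1.553 mrem/h.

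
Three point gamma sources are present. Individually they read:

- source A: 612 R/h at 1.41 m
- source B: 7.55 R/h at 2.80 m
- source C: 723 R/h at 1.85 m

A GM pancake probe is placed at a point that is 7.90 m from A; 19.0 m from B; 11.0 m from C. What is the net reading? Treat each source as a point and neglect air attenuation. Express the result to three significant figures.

By superposition, sum each source's inverse-square contribution:
A: 612 × (1.41/7.90)² = 19.50 R/h
B: 7.55 × (2.80/19.0)² = 0.1640 R/h
C: 723 × (1.85/11.0)² = 20.45 R/h
Total = 19.50 + 0.1640 + 20.45 = 40.11 R/h.

40.1 R/h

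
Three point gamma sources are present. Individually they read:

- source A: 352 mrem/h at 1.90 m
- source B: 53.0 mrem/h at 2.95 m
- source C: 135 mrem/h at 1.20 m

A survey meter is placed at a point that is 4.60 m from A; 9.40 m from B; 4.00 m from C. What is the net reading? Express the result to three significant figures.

By superposition, sum each source's inverse-square contribution:
A: 352 × (1.90/4.60)² = 60.05 mrem/h
B: 53.0 × (2.95/9.40)² = 5.220 mrem/h
C: 135 × (1.20/4.00)² = 12.15 mrem/h
Total = 60.05 + 5.220 + 12.15 = 77.42 mrem/h.

77.4 mrem/h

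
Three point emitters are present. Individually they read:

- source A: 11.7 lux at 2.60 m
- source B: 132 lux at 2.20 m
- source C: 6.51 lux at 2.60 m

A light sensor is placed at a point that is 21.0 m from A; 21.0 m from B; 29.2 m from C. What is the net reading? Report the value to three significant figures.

1.68 lux

Each source contributes Iᵢ·(dᵢ/rᵢ)²; contributions add.
A: 11.7 × (2.60/21.0)² = 0.1793 lux
B: 132 × (2.20/21.0)² = 1.449 lux
C: 6.51 × (2.60/29.2)² = 0.05161 lux
Total = 0.1793 + 1.449 + 0.05161 = 1.680 lux.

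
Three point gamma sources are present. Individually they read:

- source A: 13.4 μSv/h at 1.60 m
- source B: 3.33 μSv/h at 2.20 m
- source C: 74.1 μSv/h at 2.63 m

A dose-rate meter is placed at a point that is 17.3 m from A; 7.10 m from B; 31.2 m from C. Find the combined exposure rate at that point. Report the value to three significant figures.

By superposition, sum each source's inverse-square contribution:
A: 13.4 × (1.60/17.3)² = 0.1146 μSv/h
B: 3.33 × (2.20/7.10)² = 0.3197 μSv/h
C: 74.1 × (2.63/31.2)² = 0.5265 μSv/h
Total = 0.1146 + 0.3197 + 0.5265 = 0.9608 μSv/h.

0.961 μSv/h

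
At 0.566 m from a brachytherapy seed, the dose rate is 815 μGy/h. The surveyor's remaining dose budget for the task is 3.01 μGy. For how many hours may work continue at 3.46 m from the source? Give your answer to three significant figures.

0.138 h

By the inverse-square law, rate at 3.46 m:
(0.566/3.46)² = 0.02676, so 815 × 0.02676 = 21.81 μGy/h.
Stay time = 3.01 μGy ÷ 21.81 μGy/h = 0.1380 h.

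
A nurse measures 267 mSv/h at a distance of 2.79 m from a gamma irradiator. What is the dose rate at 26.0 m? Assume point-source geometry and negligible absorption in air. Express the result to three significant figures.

3.07 mSv/h

Using I₁d₁² = I₂d₂², the rate at 26.0 m is
(2.79/26.0)² = 0.01151, so 267 × 0.01151 = 3.073 mSv/h.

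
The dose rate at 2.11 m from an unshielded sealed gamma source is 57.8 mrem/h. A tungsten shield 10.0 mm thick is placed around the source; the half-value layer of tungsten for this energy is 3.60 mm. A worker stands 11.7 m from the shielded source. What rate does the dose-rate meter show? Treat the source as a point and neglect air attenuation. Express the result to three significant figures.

Distance alone: (2.11/11.7)² = 0.03252, so 57.8 × 0.03252 = 1.880 mrem/h.
Shield: 10.0/3.60 = 2.778 half-value layers → attenuation 2^(−2.778) = 0.1458.
Combined: 1.880 × 0.1458 = 0.2741 mrem/h.

0.274 mrem/h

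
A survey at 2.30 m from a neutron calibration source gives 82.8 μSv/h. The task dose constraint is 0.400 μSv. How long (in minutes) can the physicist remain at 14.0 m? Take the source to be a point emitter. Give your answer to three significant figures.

10.7 min

Since intensity falls as 1/r², rate at 14.0 m:
82.8 × (2.30/14.0)² = 82.8 × 0.02699 = 2.235 μSv/h.
Stay time = 0.400 μSv ÷ 2.235 μSv/h = 0.1790 h = 10.74 min.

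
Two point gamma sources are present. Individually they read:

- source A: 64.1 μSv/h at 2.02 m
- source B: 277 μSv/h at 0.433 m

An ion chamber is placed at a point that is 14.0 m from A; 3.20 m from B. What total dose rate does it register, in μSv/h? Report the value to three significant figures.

Each source contributes Iᵢ·(dᵢ/rᵢ)²; contributions add.
A: 64.1 × (2.02/14.0)² = 1.334 μSv/h
B: 277 × (0.433/3.20)² = 5.072 μSv/h
Total = 1.334 + 5.072 = 6.406 μSv/h.

6.41 μSv/h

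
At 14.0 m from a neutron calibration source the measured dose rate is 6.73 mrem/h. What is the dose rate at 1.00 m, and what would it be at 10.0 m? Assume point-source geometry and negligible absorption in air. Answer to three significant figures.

Intensity scales as (d₁/d₂)², so
At 1.00 m: 6.73 × (14.0/1.00)² = 6.73 × 196.0 = 1319 mrem/h
At 10.0 m: 1319 × (1.00/10.0)² = 1319 × 0.01000 = 13.19 mrem/h.

1320 mrem/h; 13.2 mrem/h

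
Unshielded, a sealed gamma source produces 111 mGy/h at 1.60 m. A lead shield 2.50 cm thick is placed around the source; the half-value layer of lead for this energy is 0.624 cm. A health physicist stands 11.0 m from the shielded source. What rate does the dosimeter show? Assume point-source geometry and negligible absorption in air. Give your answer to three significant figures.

Distance alone: (1.60/11.0)² = 0.02116, so 111 × 0.02116 = 2.349 mGy/h.
Shield: 2.50/0.624 = 4.006 half-value layers → attenuation 2^(−4.006) = 0.06224.
Combined: 2.349 × 0.06224 = 0.1462 mGy/h.

0.146 mGy/h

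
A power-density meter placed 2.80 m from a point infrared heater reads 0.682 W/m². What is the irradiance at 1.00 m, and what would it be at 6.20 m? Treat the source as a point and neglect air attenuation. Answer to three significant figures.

5.35 W/m²; 0.139 W/m²

Using I₁d₁² = I₂d₂²,
At 1.00 m: 0.682 × (2.80/1.00)² = 0.682 × 7.840 = 5.347 W/m²
At 6.20 m: (1.00/6.20)² = 0.02601, so 5.347 × 0.02601 = 0.1391 W/m².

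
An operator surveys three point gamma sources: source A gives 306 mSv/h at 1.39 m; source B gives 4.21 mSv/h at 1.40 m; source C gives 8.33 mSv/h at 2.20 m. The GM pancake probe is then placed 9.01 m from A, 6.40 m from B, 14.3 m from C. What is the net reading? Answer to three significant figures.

7.68 mSv/h

By superposition, sum each source's inverse-square contribution:
A: 306 × (1.39/9.01)² = 7.283 mSv/h
B: 4.21 × (1.40/6.40)² = 0.2015 mSv/h
C: 8.33 × (2.20/14.3)² = 0.1972 mSv/h
Total = 7.283 + 0.2015 + 0.1972 = 7.682 mSv/h.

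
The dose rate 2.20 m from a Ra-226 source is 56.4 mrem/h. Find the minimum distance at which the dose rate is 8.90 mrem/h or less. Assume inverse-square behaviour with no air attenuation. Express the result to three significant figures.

Using I₁d₁² = I₂d₂², d₂ = d₁·√(I₁/I₂).
I₁/I₂ = 56.4/8.90 = 6.337, so d₂ = 2.20 × √6.337 = 5.538 m.

5.54 m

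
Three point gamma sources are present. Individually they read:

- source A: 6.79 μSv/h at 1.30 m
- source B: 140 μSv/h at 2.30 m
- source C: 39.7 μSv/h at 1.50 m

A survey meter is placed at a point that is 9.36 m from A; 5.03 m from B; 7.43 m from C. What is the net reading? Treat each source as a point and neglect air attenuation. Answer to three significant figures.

By superposition, sum each source's inverse-square contribution:
A: 6.79 × (1.30/9.36)² = 0.1310 μSv/h
B: 140 × (2.30/5.03)² = 29.27 μSv/h
C: 39.7 × (1.50/7.43)² = 1.618 μSv/h
Total = 0.1310 + 29.27 + 1.618 = 31.02 μSv/h.

31.0 μSv/h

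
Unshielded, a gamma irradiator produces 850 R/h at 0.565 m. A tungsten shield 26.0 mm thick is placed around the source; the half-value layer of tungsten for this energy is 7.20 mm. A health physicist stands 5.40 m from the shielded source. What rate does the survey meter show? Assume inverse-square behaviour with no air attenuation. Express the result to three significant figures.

Distance alone: (0.565/5.40)² = 0.01095, so 850 × 0.01095 = 9.307 R/h.
Shield: 26.0/7.20 = 3.611 half-value layers → attenuation 2^(−3.611) = 0.08184.
Combined: 9.307 × 0.08184 = 0.7617 R/h.

0.762 R/h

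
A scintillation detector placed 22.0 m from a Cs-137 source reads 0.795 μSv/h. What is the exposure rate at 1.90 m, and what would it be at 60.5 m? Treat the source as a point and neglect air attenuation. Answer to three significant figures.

Since intensity falls as 1/r²,
At 1.90 m: 0.795 × (22.0/1.90)² = 0.795 × 134.1 = 106.6 μSv/h
At 60.5 m: (1.90/60.5)² = 0.0009863, so 106.6 × 0.0009863 = 0.1051 μSv/h.

107 μSv/h; 0.105 μSv/h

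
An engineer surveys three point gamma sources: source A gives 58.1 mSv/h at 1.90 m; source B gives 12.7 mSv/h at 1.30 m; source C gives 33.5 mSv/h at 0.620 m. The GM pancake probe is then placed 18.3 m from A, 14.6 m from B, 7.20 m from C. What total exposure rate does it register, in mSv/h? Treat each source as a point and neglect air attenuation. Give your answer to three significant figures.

Each source contributes Iᵢ·(dᵢ/rᵢ)²; contributions add.
A: 58.1 × (1.90/18.3)² = 0.6263 mSv/h
B: 12.7 × (1.30/14.6)² = 0.1007 mSv/h
C: 33.5 × (0.620/7.20)² = 0.2484 mSv/h
Total = 0.6263 + 0.1007 + 0.2484 = 0.9754 mSv/h.

0.975 mSv/h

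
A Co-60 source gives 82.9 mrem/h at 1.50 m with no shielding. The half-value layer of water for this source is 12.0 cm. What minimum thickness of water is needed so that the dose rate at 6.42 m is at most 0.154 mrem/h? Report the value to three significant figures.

58.5 cm

At 6.42 m, distance alone gives 82.9 × (1.50/6.42)² = 82.9 × 0.05459 = 4.526 mrem/h.
Further attenuation needed: 4.526/0.154 = 29.39.
n = log₂(29.39) = 4.877 half-value layers.
Thickness = 4.877 × 12.0 cm = 58.52 cm.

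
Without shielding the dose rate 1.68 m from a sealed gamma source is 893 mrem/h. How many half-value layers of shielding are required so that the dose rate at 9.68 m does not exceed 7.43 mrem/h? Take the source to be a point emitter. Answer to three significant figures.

At 9.68 m, distance alone gives 893 × (1.68/9.68)² = 893 × 0.03012 = 26.90 mrem/h.
Further attenuation needed: 26.90/7.43 = 3.620.
n = log₂(3.620) = 1.856 half-value layers.

1.86 half-value layers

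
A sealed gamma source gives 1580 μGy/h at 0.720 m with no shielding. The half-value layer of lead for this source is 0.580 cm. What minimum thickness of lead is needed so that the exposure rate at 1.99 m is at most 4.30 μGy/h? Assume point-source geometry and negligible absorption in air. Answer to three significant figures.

At 1.99 m, distance alone gives (0.720/1.99)² = 0.1309, so 1580 × 0.1309 = 206.8 μGy/h.
Further attenuation needed: 206.8/4.30 = 48.09.
n = log₂(48.09) = 5.588 half-value layers.
Thickness = 5.588 × 0.580 cm = 3.241 cm.

3.24 cm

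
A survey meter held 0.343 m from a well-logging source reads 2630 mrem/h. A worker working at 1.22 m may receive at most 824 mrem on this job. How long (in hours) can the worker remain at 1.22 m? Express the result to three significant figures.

3.96 h

Applying the 1/r² law, rate at 1.22 m:
(0.343/1.22)² = 0.07904, so 2630 × 0.07904 = 207.9 mrem/h.
Stay time = 824 mrem ÷ 207.9 mrem/h = 3.963 h.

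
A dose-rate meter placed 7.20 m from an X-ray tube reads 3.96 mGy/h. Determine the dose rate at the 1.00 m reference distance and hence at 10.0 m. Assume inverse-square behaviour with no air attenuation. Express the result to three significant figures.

Intensity scales as (d₁/d₂)², so
At 1.00 m: (7.20/1.00)² = 51.84, so 3.96 × 51.84 = 205.3 mGy/h
At 10.0 m: 205.3 × (1.00/10.0)² = 205.3 × 0.01000 = 2.053 mGy/h.

205 mGy/h; 2.05 mGy/h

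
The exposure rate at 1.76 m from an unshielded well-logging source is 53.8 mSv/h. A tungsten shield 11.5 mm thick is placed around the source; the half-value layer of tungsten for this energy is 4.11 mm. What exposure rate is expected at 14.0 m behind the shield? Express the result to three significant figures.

Distance alone: 53.8 × (1.76/14.0)² = 53.8 × 0.01580 = 0.8500 mSv/h.
Shield: 11.5/4.11 = 2.798 half-value layers → attenuation 2^(−2.798) = 0.1438.
Combined: 0.8500 × 0.1438 = 0.1222 mSv/h.

0.122 mSv/h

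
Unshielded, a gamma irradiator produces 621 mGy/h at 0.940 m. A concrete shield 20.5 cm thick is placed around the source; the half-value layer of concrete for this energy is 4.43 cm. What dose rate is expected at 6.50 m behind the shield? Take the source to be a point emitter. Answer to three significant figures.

Distance alone: 621 × (0.940/6.50)² = 621 × 0.02091 = 12.99 mGy/h.
Shield: 20.5/4.43 = 4.628 half-value layers → attenuation 2^(−4.628) = 0.04044.
Combined: 12.99 × 0.04044 = 0.5253 mGy/h.

0.525 mGy/h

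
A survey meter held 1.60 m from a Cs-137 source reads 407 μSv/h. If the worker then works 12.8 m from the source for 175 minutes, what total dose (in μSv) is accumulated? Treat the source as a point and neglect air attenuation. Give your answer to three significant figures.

18.5 μSv

Applying the 1/r² law, rate at 12.8 m:
407 × (1.60/12.8)² = 407 × 0.01562 = 6.357 μSv/h.
Dose = rate × time = 6.357 μSv/h × 2.917 h = 18.54 μSv.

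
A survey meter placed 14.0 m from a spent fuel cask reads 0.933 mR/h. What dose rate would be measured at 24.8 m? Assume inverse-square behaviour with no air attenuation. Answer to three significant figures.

0.297 mR/h

Using I₁d₁² = I₂d₂², scaling from 14.0 m to 24.8 m:
(14.0/24.8)² = 0.3187, so 0.933 × 0.3187 = 0.2973 mR/h.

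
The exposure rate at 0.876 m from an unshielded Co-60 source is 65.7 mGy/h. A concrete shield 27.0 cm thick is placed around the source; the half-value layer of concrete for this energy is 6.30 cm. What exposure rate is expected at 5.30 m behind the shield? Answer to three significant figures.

0.0920 mGy/h

Distance alone: 65.7 × (0.876/5.30)² = 65.7 × 0.02732 = 1.795 mGy/h.
Shield: 27.0/6.30 = 4.286 half-value layers → attenuation 2^(−4.286) = 0.05126.
Combined: 1.795 × 0.05126 = 0.09201 mGy/h.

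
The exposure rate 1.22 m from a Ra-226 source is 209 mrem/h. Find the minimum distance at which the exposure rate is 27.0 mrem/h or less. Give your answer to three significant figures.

3.39 m

Intensity scales as (d₁/d₂)², so d₂ = d₁·√(I₁/I₂).
I₁/I₂ = 209/27.0 = 7.741, so d₂ = 1.22 × √7.741 = 3.394 m.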